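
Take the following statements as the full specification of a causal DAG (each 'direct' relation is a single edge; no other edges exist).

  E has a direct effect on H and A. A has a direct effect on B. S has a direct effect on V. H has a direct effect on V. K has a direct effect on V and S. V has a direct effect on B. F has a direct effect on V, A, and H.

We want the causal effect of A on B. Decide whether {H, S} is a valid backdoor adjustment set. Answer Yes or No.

Backdoor paths from A to B (paths whose first edge points into A):
  P1: A <- E -> H <- F -> V -> B
  P2: A <- E -> H -> V -> B
  P3: A <- F -> H -> V -> B
  P4: A <- F -> V -> B
Condition 1 (no descendant of A in the set): holds — descendants of A are {B}; none are in {H, S}.
Condition 2 (every backdoor path blocked by {H, S}):
  P1: open — collider(s) H are conditioned on (or have a conditioned descendant) and no non-collider on the path is in the set.
  P2: blocked at chain node H ∈ conditioning set.
  P3: blocked at chain node H ∈ conditioning set.
  P4: open — no interior node is in the conditioning set.
{H, S} does not satisfy the backdoor criterion.

No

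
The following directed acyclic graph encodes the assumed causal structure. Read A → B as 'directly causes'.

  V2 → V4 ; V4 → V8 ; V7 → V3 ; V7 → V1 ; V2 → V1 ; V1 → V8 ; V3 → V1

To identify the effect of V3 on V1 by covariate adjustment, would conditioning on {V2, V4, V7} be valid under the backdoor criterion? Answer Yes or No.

Backdoor paths from V3 to V1 (paths whose first edge points into V3):
  P1: V3 <- V7 -> V1
Condition 1 (no descendant of V3 in the set): holds — descendants of V3 are {V1, V8}; none are in {V2, V4, V7}.
Condition 2 (every backdoor path blocked by {V2, V4, V7}):
  P1: blocked at fork node V7 ∈ conditioning set.
{V2, V4, V7} satisfies the backdoor criterion.

Yes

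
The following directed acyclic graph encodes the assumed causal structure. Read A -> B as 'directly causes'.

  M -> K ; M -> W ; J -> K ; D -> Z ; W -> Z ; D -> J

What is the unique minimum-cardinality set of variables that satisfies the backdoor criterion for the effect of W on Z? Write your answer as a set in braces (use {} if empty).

Variables eligible for adjustment (non-descendants of W, excluding W and Z): {D, J, K, M}.
Backdoor paths from W to Z:
  P1: W <- M -> K <- J <- D -> Z
Each backdoor path contains an unconditioned collider, so every path is already blocked with the empty conditioning set:
  P1: blocked at collider K (neither it nor any descendant is in the conditioning set).
The empty set is therefore the unique smallest valid set.

{}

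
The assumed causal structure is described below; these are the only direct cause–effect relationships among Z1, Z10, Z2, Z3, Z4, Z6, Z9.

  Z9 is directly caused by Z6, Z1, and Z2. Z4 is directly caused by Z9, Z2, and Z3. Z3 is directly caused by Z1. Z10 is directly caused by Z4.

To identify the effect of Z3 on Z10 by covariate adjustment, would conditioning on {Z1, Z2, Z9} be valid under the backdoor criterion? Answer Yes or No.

Backdoor paths from Z3 to Z10 (paths whose first edge points into Z3):
  P1: Z3 <- Z1 -> Z9 <- Z2 -> Z4 -> Z10
  P2: Z3 <- Z1 -> Z9 -> Z4 -> Z10
Condition 1 (no descendant of Z3 in the set): holds — descendants of Z3 are {Z10, Z4}; none are in {Z1, Z2, Z9}.
Condition 2 (every backdoor path blocked by {Z1, Z2, Z9}):
  P1: blocked at fork node Z1 ∈ conditioning set.
  P2: blocked at fork node Z1 ∈ conditioning set.
{Z1, Z2, Z9} satisfies the backdoor criterion.

Yes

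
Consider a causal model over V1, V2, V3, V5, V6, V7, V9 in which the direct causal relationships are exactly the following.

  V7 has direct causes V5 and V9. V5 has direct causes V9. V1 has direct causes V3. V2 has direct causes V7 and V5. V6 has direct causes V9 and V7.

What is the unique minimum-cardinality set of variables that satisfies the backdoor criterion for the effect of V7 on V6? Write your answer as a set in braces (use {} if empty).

{V9}

Variables eligible for adjustment (non-descendants of V7, excluding V7 and V6): {V1, V3, V5, V9}.
Backdoor paths from V7 to V6:
  P1: V7 <- V9 -> V6
  P2: V7 <- V5 <- V9 -> V6
The empty set is not sufficient: P1 (V7 <- V9 -> V6) has no collider blocking it and no conditioned non-collider, so it is open.
Try {V9}:
  P1: blocked at fork node V9 ∈ conditioning set.
  P2: blocked at fork node V9 ∈ conditioning set.
{V9} contains no descendant of V7 and blocks every backdoor path.
No other singleton works — e.g. {V5} leaves P1 open — so {V9} is the unique smallest valid adjustment set.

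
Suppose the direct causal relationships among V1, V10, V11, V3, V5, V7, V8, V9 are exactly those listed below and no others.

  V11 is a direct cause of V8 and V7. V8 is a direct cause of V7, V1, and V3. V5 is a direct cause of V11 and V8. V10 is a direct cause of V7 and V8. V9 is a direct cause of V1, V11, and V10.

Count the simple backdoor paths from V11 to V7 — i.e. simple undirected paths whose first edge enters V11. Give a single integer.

A backdoor path from V11 to V7 is any simple undirected path whose first edge points into V11 (i.e. leaves V11 via a parent).
Parents of V11: {V5, V9}.
Enumerating:
  P1: V11 <- V5 -> V8 <- V10 -> V7
  P2: V11 <- V5 -> V8 -> V1 <- V9 -> V10 -> V7
  P3: V11 <- V5 -> V8 -> V7
  P4: V11 <- V9 -> V10 -> V8 -> V7
  P5: V11 <- V9 -> V10 -> V7
  P6: V11 <- V9 -> V1 <- V8 <- V10 -> V7
  P7: V11 <- V9 -> V1 <- V8 -> V7
That exhausts the simple backdoor paths. Count: 7.

7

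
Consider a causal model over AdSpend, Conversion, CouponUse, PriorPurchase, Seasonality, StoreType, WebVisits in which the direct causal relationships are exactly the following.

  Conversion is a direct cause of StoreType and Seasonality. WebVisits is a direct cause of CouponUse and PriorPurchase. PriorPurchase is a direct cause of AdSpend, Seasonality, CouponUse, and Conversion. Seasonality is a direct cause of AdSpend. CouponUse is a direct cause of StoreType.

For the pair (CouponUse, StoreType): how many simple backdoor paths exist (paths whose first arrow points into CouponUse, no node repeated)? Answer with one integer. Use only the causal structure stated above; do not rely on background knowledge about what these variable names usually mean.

A backdoor path from CouponUse to StoreType is any simple undirected path whose first edge points into CouponUse (i.e. leaves CouponUse via a parent).
Parents of CouponUse: {PriorPurchase, WebVisits}.
Enumerating:
  P1: CouponUse <- WebVisits -> PriorPurchase -> Conversion -> StoreType
  P2: CouponUse <- WebVisits -> PriorPurchase -> Seasonality <- Conversion -> StoreType
  P3: CouponUse <- WebVisits -> PriorPurchase -> AdSpend <- Seasonality <- Conversion -> StoreType
  P4: CouponUse <- PriorPurchase -> Conversion -> StoreType
  P5: CouponUse <- PriorPurchase -> Seasonality <- Conversion -> StoreType
  P6: CouponUse <- PriorPurchase -> AdSpend <- Seasonality <- Conversion -> StoreType
That exhausts the simple backdoor paths. Count: 6.

6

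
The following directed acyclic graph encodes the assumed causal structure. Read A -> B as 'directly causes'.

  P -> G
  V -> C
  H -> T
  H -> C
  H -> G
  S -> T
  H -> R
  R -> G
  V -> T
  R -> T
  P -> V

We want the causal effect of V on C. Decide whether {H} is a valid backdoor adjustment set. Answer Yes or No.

Yes

Backdoor paths from V to C (paths whose first edge points into V):
  P1: V <- P -> G <- H -> C
  P2: V <- P -> G <- R <- H -> C
  P3: V <- P -> G <- R -> T <- H -> C
Condition 1 (no descendant of V in the set): holds — descendants of V are {C, T}; none are in {H}.
Condition 2 (every backdoor path blocked by {H}):
  P1: blocked at collider G (neither it nor any descendant is in the conditioning set).
  P2: blocked at collider G (neither it nor any descendant is in the conditioning set).
  P3: blocked at collider G (neither it nor any descendant is in the conditioning set).
{H} satisfies the backdoor criterion.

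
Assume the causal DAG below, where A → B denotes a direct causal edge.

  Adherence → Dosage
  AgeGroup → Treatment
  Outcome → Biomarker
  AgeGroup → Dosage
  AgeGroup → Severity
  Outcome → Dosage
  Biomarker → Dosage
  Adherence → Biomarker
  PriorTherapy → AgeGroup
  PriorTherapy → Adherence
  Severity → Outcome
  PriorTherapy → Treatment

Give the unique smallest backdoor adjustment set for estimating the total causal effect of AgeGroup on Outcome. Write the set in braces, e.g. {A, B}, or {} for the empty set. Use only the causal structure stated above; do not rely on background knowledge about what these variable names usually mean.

Variables eligible for adjustment (non-descendants of AgeGroup, excluding AgeGroup and Outcome): {Adherence, PriorTherapy}.
Backdoor paths from AgeGroup to Outcome:
  P1: AgeGroup <- PriorTherapy -> Adherence -> Biomarker <- Outcome
  P2: AgeGroup <- PriorTherapy -> Adherence -> Biomarker -> Dosage <- Outcome
  P3: AgeGroup <- PriorTherapy -> Adherence -> Dosage <- Outcome
  P4: AgeGroup <- PriorTherapy -> Adherence -> Dosage <- Biomarker <- Outcome
Each backdoor path contains an unconditioned collider, so every path is already blocked with the empty conditioning set:
  P1: blocked at collider Biomarker (neither it nor any descendant is in the conditioning set).
  P2: blocked at collider Dosage (neither it nor any descendant is in the conditioning set).
  P3: blocked at collider Dosage (neither it nor any descendant is in the conditioning set).
  P4: blocked at collider Dosage (neither it nor any descendant is in the conditioning set).
The empty set is therefore the unique smallest valid set.

{}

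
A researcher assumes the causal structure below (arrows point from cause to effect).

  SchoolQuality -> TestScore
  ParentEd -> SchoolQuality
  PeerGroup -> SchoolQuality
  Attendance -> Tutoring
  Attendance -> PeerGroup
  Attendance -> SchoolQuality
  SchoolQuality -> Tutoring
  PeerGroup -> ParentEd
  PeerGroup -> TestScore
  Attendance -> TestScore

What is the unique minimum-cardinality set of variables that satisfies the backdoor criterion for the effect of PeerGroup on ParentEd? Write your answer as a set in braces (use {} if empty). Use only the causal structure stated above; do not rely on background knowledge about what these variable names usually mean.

{}

Variables eligible for adjustment (non-descendants of PeerGroup, excluding PeerGroup and ParentEd): {Attendance}.
Backdoor paths from PeerGroup to ParentEd:
  P1: PeerGroup <- Attendance -> SchoolQuality <- ParentEd
  P2: PeerGroup <- Attendance -> TestScore <- SchoolQuality <- ParentEd
  P3: PeerGroup <- Attendance -> Tutoring <- SchoolQuality <- ParentEd
Each backdoor path contains an unconditioned collider, so every path is already blocked with the empty conditioning set:
  P1: blocked at collider SchoolQuality (neither it nor any descendant is in the conditioning set).
  P2: blocked at collider TestScore (neither it nor any descendant is in the conditioning set).
  P3: blocked at collider Tutoring (neither it nor any descendant is in the conditioning set).
The empty set is therefore the unique smallest valid set.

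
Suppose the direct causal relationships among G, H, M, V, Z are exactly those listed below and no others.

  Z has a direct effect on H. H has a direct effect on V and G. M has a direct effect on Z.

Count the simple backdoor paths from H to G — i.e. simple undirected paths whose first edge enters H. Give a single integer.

0

A backdoor path from H to G is any simple undirected path whose first edge points into H (i.e. leaves H via a parent).
Parents of H: {Z}.
No simple path from any parent of H reaches G without revisiting H, so there are no backdoor paths.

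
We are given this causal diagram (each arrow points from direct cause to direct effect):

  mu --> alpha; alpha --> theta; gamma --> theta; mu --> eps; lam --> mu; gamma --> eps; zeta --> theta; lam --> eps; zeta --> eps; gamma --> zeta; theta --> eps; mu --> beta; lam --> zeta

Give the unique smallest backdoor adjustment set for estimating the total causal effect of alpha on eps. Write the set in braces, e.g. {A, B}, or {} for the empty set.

Variables eligible for adjustment (non-descendants of alpha, excluding alpha and eps): {beta, gamma, lam, mu, zeta}.
Backdoor paths from alpha to eps:
  P1: alpha <- mu <- lam -> zeta <- gamma -> theta -> eps
  P2: alpha <- mu <- lam -> zeta <- gamma -> eps
  P3: alpha <- mu <- lam -> zeta -> theta <- gamma -> eps
  P4: alpha <- mu <- lam -> zeta -> theta -> eps
  P5: alpha <- mu <- lam -> zeta -> eps
  P6: alpha <- mu <- lam -> eps
  P7: alpha <- mu -> eps
The empty set is not sufficient: P4 (alpha <- mu <- lam -> zeta -> theta -> eps) has no collider blocking it and no conditioned non-collider, so it is open.
Try {mu}:
  P1: blocked at chain node mu ∈ conditioning set.
  P2: blocked at chain node mu ∈ conditioning set.
  P3: blocked at chain node mu ∈ conditioning set.
  P4: blocked at chain node mu ∈ conditioning set.
  P5: blocked at chain node mu ∈ conditioning set.
  P6: blocked at chain node mu ∈ conditioning set.
  P7: blocked at fork node mu ∈ conditioning set.
{mu} contains no descendant of alpha and blocks every backdoor path.
No other singleton works — e.g. {lam} leaves P7 open — so {mu} is the unique smallest valid adjustment set.

{mu}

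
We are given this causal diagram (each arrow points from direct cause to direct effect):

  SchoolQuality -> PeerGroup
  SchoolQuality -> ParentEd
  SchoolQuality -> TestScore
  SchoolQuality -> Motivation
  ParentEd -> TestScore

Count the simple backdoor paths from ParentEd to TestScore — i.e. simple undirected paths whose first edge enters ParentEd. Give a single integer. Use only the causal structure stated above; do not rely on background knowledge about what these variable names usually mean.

A backdoor path from ParentEd to TestScore is any simple undirected path whose first edge points into ParentEd (i.e. leaves ParentEd via a parent).
Parents of ParentEd: {SchoolQuality}.
Enumerating:
  P1: ParentEd <- SchoolQuality -> TestScore
That exhausts the simple backdoor paths. Count: 1.

1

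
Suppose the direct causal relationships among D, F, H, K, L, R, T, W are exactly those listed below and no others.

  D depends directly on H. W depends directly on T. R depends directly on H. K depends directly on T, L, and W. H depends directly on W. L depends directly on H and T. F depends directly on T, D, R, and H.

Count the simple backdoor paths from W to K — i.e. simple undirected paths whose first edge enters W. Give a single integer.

5

A backdoor path from W to K is any simple undirected path whose first edge points into W (i.e. leaves W via a parent).
Parents of W: {T}.
Enumerating:
  P1: W <- T -> L -> K
  P2: W <- T -> K
  P3: W <- T -> F <- H -> L -> K
  P4: W <- T -> F <- D <- H -> L -> K
  P5: W <- T -> F <- R <- H -> L -> K
That exhausts the simple backdoor paths. Count: 5.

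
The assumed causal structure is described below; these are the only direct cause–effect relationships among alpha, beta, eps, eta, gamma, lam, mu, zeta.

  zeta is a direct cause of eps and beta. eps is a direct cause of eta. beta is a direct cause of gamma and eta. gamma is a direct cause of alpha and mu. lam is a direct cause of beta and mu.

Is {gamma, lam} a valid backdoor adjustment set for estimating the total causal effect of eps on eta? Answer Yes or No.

No

Backdoor paths from eps to eta (paths whose first edge points into eps):
  P1: eps <- zeta -> beta -> eta
Condition 1 (no descendant of eps in the set): holds — descendants of eps are {eta}; none are in {gamma, lam}.
Condition 2 (every backdoor path blocked by {gamma, lam}):
  P1: open — no interior node is in the conditioning set.
{gamma, lam} does not satisfy the backdoor criterion.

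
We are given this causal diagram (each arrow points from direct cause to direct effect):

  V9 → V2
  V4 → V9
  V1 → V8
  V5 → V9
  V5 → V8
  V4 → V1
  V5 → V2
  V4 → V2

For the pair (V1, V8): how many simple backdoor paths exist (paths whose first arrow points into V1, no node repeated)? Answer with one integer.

A backdoor path from V1 to V8 is any simple undirected path whose first edge points into V1 (i.e. leaves V1 via a parent).
Parents of V1: {V4}.
Enumerating:
  P1: V1 <- V4 -> V9 <- V5 -> V8
  P2: V1 <- V4 -> V9 -> V2 <- V5 -> V8
  P3: V1 <- V4 -> V2 <- V5 -> V8
  P4: V1 <- V4 -> V2 <- V9 <- V5 -> V8
That exhausts the simple backdoor paths. Count: 4.

4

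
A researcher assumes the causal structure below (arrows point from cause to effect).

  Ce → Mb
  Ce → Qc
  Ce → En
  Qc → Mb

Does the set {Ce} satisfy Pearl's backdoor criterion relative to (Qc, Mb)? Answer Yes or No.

Backdoor paths from Qc to Mb (paths whose first edge points into Qc):
  P1: Qc <- Ce -> Mb
Condition 1 (no descendant of Qc in the set): holds — descendants of Qc are {Mb}; none are in {Ce}.
Condition 2 (every backdoor path blocked by {Ce}):
  P1: blocked at fork node Ce ∈ conditioning set.
{Ce} satisfies the backdoor criterion.

Yes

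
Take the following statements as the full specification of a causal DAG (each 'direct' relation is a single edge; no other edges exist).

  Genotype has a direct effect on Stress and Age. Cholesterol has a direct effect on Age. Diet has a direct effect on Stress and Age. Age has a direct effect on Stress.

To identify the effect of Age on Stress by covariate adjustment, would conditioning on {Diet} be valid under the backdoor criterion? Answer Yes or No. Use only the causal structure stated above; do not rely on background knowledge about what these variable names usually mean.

Backdoor paths from Age to Stress (paths whose first edge points into Age):
  P1: Age <- Diet -> Stress
  P2: Age <- Genotype -> Stress
Condition 1 (no descendant of Age in the set): holds — descendants of Age are {Stress}; none are in {Diet}.
Condition 2 (every backdoor path blocked by {Diet}):
  P1: blocked at fork node Diet ∈ conditioning set.
  P2: open — no interior node is in the conditioning set.
{Diet} does not satisfy the backdoor criterion.

No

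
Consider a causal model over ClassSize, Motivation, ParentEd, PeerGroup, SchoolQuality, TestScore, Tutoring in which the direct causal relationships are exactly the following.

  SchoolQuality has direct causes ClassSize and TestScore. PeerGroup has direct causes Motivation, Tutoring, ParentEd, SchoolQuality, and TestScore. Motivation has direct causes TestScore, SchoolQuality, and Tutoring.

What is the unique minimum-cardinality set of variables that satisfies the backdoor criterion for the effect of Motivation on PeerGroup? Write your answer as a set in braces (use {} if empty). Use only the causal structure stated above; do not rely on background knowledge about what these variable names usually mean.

Variables eligible for adjustment (non-descendants of Motivation, excluding Motivation and PeerGroup): {ClassSize, ParentEd, SchoolQuality, TestScore, Tutoring}.
Backdoor paths from Motivation to PeerGroup:
  P1: Motivation <- TestScore -> SchoolQuality -> PeerGroup
  P2: Motivation <- TestScore -> PeerGroup
  P3: Motivation <- Tutoring -> PeerGroup
  P4: Motivation <- SchoolQuality <- TestScore -> PeerGroup
  P5: Motivation <- SchoolQuality -> PeerGroup
The empty set is not sufficient: P1 (Motivation <- TestScore -> SchoolQuality -> PeerGroup) has no collider blocking it and no conditioned non-collider, so it is open.
Try {SchoolQuality, TestScore, Tutoring}:
  P1: blocked at fork node TestScore ∈ conditioning set.
  P2: blocked at fork node TestScore ∈ conditioning set.
  P3: blocked at fork node Tutoring ∈ conditioning set.
  P4: blocked at chain node SchoolQuality ∈ conditioning set.
  P5: blocked at fork node SchoolQuality ∈ conditioning set.
{SchoolQuality, TestScore, Tutoring} contains no descendant of Motivation and blocks every backdoor path.
Every element of {SchoolQuality, TestScore, Tutoring} is needed (dropping SchoolQuality leaves P5 open; dropping TestScore leaves P2 open; dropping Tutoring leaves P3 open), so no proper subset is valid.
Among all size-3 subsets of the eligible variables, only {SchoolQuality, TestScore, Tutoring} blocks every backdoor path, so it is the unique smallest valid adjustment set.

{SchoolQuality, TestScore, Tutoring}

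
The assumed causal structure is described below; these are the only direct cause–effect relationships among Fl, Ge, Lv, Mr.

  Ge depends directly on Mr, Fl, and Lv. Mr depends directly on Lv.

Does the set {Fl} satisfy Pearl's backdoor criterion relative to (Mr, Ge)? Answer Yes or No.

No

Backdoor paths from Mr to Ge (paths whose first edge points into Mr):
  P1: Mr <- Lv -> Ge
Condition 1 (no descendant of Mr in the set): holds — descendants of Mr are {Ge}; none are in {Fl}.
Condition 2 (every backdoor path blocked by {Fl}):
  P1: open — no interior node is in the conditioning set.
{Fl} does not satisfy the backdoor criterion.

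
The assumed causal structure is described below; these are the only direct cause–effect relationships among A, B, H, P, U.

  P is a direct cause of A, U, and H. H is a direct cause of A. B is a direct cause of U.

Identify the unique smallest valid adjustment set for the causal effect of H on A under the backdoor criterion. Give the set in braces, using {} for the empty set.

Variables eligible for adjustment (non-descendants of H, excluding H and A): {B, P, U}.
Backdoor paths from H to A:
  P1: H <- P -> A
The empty set is not sufficient: P1 (H <- P -> A) has no collider blocking it and no conditioned non-collider, so it is open.
Try {P}:
  P1: blocked at fork node P ∈ conditioning set.
{P} contains no descendant of H and blocks every backdoor path.
No other singleton works — e.g. {B} leaves P1 open — so {P} is the unique smallest valid adjustment set.

{P}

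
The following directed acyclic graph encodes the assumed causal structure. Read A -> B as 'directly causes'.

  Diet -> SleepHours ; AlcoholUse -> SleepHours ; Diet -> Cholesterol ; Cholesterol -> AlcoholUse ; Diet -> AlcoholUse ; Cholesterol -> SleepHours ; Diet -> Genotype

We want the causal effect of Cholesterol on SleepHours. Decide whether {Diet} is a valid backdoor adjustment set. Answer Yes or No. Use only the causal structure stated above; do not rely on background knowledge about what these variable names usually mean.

Yes

Backdoor paths from Cholesterol to SleepHours (paths whose first edge points into Cholesterol):
  P1: Cholesterol <- Diet -> AlcoholUse -> SleepHours
  P2: Cholesterol <- Diet -> SleepHours
Condition 1 (no descendant of Cholesterol in the set): holds — descendants of Cholesterol are {AlcoholUse, SleepHours}; none are in {Diet}.
Condition 2 (every backdoor path blocked by {Diet}):
  P1: blocked at fork node Diet ∈ conditioning set.
  P2: blocked at fork node Diet ∈ conditioning set.
{Diet} satisfies the backdoor criterion.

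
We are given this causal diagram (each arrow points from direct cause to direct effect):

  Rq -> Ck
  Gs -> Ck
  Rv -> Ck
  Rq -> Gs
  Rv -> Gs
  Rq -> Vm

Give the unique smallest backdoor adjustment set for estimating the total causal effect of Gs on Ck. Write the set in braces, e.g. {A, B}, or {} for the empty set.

{Rq, Rv}

Variables eligible for adjustment (non-descendants of Gs, excluding Gs and Ck): {Rq, Rv, Vm}.
Backdoor paths from Gs to Ck:
  P1: Gs <- Rq -> Ck
  P2: Gs <- Rv -> Ck
The empty set is not sufficient: P1 (Gs <- Rq -> Ck) has no collider blocking it and no conditioned non-collider, so it is open.
Try {Rq, Rv}:
  P1: blocked at fork node Rq ∈ conditioning set.
  P2: blocked at fork node Rv ∈ conditioning set.
{Rq, Rv} contains no descendant of Gs and blocks every backdoor path.
Every element of {Rq, Rv} is needed (dropping Rq leaves P1 open; dropping Rv leaves P2 open), so no proper subset is valid.
Among all size-2 subsets of the eligible variables, only {Rq, Rv} blocks every backdoor path, so it is the unique smallest valid adjustment set.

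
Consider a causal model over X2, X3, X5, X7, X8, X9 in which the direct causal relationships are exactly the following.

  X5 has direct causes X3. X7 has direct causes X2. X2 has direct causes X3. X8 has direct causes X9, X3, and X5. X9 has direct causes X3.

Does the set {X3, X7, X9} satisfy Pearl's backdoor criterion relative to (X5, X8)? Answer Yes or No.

Backdoor paths from X5 to X8 (paths whose first edge points into X5):
  P1: X5 <- X3 -> X9 -> X8
  P2: X5 <- X3 -> X8
Condition 1 (no descendant of X5 in the set): holds — descendants of X5 are {X8}; none are in {X3, X7, X9}.
Condition 2 (every backdoor path blocked by {X3, X7, X9}):
  P1: blocked at fork node X3 ∈ conditioning set.
  P2: blocked at fork node X3 ∈ conditioning set.
{X3, X7, X9} satisfies the backdoor criterion.

Yes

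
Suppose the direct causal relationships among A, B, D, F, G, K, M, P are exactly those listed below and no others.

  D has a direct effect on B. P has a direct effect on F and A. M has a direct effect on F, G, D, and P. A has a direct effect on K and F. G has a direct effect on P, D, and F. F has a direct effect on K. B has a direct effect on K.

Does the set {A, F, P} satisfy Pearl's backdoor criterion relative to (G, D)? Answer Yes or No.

Backdoor paths from G to D (paths whose first edge points into G):
  P1: G <- M -> D
  P2: G <- M -> P -> A -> F -> K <- B <- D
  P3: G <- M -> P -> A -> K <- B <- D
  P4: G <- M -> P -> F <- A -> K <- B <- D
  P5: G <- M -> P -> F -> K <- B <- D
  P6: G <- M -> F <- P -> A -> K <- B <- D
  P7: G <- M -> F <- A -> K <- B <- D
  P8: G <- M -> F -> K <- B <- D
Condition 1 (no descendant of G in the set): FAILS — A, F, and P are descendants of G.
Condition 2 (every backdoor path blocked by {A, F, P}):
  P1: open — no interior node is in the conditioning set.
  P2: blocked at chain node P ∈ conditioning set.
  P3: blocked at chain node P ∈ conditioning set.
  P4: blocked at chain node P ∈ conditioning set.
  P5: blocked at chain node P ∈ conditioning set.
  P6: blocked at fork node P ∈ conditioning set.
  P7: blocked at fork node A ∈ conditioning set.
  P8: blocked at chain node F ∈ conditioning set.
{A, F, P} does not satisfy the backdoor criterion.

No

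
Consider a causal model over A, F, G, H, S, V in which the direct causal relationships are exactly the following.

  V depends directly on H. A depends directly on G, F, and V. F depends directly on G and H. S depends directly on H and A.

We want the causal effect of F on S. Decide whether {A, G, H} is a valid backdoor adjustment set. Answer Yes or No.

No

Backdoor paths from F to S (paths whose first edge points into F):
  P1: F <- H -> V -> A -> S
  P2: F <- H -> S
  P3: F <- G -> A <- V <- H -> S
  P4: F <- G -> A -> S
Condition 1 (no descendant of F in the set): FAILS — A is a descendant of F.
Condition 2 (every backdoor path blocked by {A, G, H}):
  P1: blocked at fork node H ∈ conditioning set.
  P2: blocked at fork node H ∈ conditioning set.
  P3: blocked at fork node G ∈ conditioning set.
  P4: blocked at fork node G ∈ conditioning set.
{A, G, H} does not satisfy the backdoor criterion.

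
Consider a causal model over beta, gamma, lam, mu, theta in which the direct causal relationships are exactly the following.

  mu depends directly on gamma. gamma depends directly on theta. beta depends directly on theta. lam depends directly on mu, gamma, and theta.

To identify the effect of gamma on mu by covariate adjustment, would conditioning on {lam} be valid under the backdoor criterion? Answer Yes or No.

No

Backdoor paths from gamma to mu (paths whose first edge points into gamma):
  P1: gamma <- theta -> lam <- mu
Condition 1 (no descendant of gamma in the set): FAILS — lam is a descendant of gamma.
Condition 2 (every backdoor path blocked by {lam}):
  P1: open — collider(s) lam are conditioned on (or have a conditioned descendant) and no non-collider on the path is in the set.
{lam} does not satisfy the backdoor criterion.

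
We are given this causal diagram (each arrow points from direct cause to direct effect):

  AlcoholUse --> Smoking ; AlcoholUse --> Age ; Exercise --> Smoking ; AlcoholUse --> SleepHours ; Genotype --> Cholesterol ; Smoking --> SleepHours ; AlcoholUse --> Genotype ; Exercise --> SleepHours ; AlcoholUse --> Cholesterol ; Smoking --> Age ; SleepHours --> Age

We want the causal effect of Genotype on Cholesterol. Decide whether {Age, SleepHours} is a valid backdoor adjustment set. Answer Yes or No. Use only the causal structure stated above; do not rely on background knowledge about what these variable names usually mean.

No

Backdoor paths from Genotype to Cholesterol (paths whose first edge points into Genotype):
  P1: Genotype <- AlcoholUse -> Cholesterol
Condition 1 (no descendant of Genotype in the set): holds — descendants of Genotype are {Cholesterol}; none are in {Age, SleepHours}.
Condition 2 (every backdoor path blocked by {Age, SleepHours}):
  P1: open — no interior node is in the conditioning set.
{Age, SleepHours} does not satisfy the backdoor criterion.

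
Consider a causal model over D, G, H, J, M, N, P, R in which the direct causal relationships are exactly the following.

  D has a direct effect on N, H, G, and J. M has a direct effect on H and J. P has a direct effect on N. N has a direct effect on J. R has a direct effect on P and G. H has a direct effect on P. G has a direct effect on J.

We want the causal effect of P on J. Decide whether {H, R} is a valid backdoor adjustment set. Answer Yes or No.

Backdoor paths from P to J (paths whose first edge points into P):
  P1: P <- R -> G <- D -> H <- M -> J
  P2: P <- R -> G <- D -> N -> J
  P3: P <- R -> G <- D -> J
  P4: P <- R -> G -> J
  P5: P <- H <- D -> N -> J
  P6: P <- H <- D -> G -> J
  P7: P <- H <- D -> J
  P8: P <- H <- M -> J
Condition 1 (no descendant of P in the set): holds — descendants of P are {J, N}; none are in {H, R}.
Condition 2 (every backdoor path blocked by {H, R}):
  P1: blocked at fork node R ∈ conditioning set.
  P2: blocked at fork node R ∈ conditioning set.
  P3: blocked at fork node R ∈ conditioning set.
  P4: blocked at fork node R ∈ conditioning set.
  P5: blocked at chain node H ∈ conditioning set.
  P6: blocked at chain node H ∈ conditioning set.
  P7: blocked at chain node H ∈ conditioning set.
  P8: blocked at chain node H ∈ conditioning set.
{H, R} satisfies the backdoor criterion.

Yes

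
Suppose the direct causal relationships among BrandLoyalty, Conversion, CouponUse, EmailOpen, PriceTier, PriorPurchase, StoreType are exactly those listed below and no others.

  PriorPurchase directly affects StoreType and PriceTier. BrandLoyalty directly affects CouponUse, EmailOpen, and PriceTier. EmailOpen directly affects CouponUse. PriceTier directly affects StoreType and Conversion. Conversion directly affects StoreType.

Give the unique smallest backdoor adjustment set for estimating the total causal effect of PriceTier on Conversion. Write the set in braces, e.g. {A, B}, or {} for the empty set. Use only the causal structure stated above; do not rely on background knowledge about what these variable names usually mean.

Variables eligible for adjustment (non-descendants of PriceTier, excluding PriceTier and Conversion): {BrandLoyalty, CouponUse, EmailOpen, PriorPurchase}.
Backdoor paths from PriceTier to Conversion:
  P1: PriceTier <- PriorPurchase -> StoreType <- Conversion
Each backdoor path contains an unconditioned collider, so every path is already blocked with the empty conditioning set:
  P1: blocked at collider StoreType (neither it nor any descendant is in the conditioning set).
The empty set is therefore the unique smallest valid set.

{}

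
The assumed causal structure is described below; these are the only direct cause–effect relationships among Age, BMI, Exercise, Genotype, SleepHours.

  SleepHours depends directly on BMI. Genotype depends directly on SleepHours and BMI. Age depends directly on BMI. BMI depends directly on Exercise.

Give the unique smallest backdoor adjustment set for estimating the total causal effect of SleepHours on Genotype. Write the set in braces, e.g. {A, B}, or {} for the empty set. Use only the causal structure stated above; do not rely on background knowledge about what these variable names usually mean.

{BMI}

Variables eligible for adjustment (non-descendants of SleepHours, excluding SleepHours and Genotype): {Age, BMI, Exercise}.
Backdoor paths from SleepHours to Genotype:
  P1: SleepHours <- BMI -> Genotype
The empty set is not sufficient: P1 (SleepHours <- BMI -> Genotype) has no collider blocking it and no conditioned non-collider, so it is open.
Try {BMI}:
  P1: blocked at fork node BMI ∈ conditioning set.
{BMI} contains no descendant of SleepHours and blocks every backdoor path.
No other singleton works — e.g. {Exercise} leaves P1 open — so {BMI} is the unique smallest valid adjustment set.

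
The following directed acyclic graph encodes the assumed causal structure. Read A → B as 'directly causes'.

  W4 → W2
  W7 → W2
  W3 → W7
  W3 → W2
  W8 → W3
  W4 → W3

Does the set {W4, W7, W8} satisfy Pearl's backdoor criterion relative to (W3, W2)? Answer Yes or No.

Backdoor paths from W3 to W2 (paths whose first edge points into W3):
  P1: W3 <- W4 -> W2
Condition 1 (no descendant of W3 in the set): FAILS — W7 is a descendant of W3.
Condition 2 (every backdoor path blocked by {W4, W7, W8}):
  P1: blocked at fork node W4 ∈ conditioning set.
{W4, W7, W8} does not satisfy the backdoor criterion.

No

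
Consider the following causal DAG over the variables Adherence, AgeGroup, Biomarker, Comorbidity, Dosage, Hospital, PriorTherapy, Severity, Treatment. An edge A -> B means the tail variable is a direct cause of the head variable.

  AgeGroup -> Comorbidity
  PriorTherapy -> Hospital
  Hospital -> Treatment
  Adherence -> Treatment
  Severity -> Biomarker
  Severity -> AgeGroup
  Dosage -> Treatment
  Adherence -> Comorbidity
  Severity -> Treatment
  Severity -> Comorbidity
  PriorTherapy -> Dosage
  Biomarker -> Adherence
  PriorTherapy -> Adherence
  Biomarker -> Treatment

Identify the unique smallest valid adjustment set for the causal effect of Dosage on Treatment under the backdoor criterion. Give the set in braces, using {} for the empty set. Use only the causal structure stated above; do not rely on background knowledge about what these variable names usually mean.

{PriorTherapy}

Variables eligible for adjustment (non-descendants of Dosage, excluding Dosage and Treatment): {Adherence, AgeGroup, Biomarker, Comorbidity, Hospital, PriorTherapy, Severity}.
Backdoor paths from Dosage to Treatment:
  P1: Dosage <- PriorTherapy -> Adherence <- Biomarker <- Severity -> Treatment
  P2: Dosage <- PriorTherapy -> Adherence <- Biomarker -> Treatment
  P3: Dosage <- PriorTherapy -> Adherence -> Treatment
  P4: Dosage <- PriorTherapy -> Adherence -> Comorbidity <- Severity -> Biomarker -> Treatment
  P5: Dosage <- PriorTherapy -> Adherence -> Comorbidity <- Severity -> Treatment
  P6: Dosage <- PriorTherapy -> Adherence -> Comorbidity <- AgeGroup <- Severity -> Biomarker -> Treatment
  P7: Dosage <- PriorTherapy -> Adherence -> Comorbidity <- AgeGroup <- Severity -> Treatment
  P8: Dosage <- PriorTherapy -> Hospital -> Treatment
The empty set is not sufficient: P3 (Dosage <- PriorTherapy -> Adherence -> Treatment) has no collider blocking it and no conditioned non-collider, so it is open.
Try {PriorTherapy}:
  P1: blocked at fork node PriorTherapy ∈ conditioning set.
  P2: blocked at fork node PriorTherapy ∈ conditioning set.
  P3: blocked at fork node PriorTherapy ∈ conditioning set.
  P4: blocked at fork node PriorTherapy ∈ conditioning set.
  P5: blocked at fork node PriorTherapy ∈ conditioning set.
  P6: blocked at fork node PriorTherapy ∈ conditioning set.
  P7: blocked at fork node PriorTherapy ∈ conditioning set.
  P8: blocked at fork node PriorTherapy ∈ conditioning set.
{PriorTherapy} contains no descendant of Dosage and blocks every backdoor path.
No other singleton works — e.g. {Severity} leaves P3 open — so {PriorTherapy} is the unique smallest valid adjustment set.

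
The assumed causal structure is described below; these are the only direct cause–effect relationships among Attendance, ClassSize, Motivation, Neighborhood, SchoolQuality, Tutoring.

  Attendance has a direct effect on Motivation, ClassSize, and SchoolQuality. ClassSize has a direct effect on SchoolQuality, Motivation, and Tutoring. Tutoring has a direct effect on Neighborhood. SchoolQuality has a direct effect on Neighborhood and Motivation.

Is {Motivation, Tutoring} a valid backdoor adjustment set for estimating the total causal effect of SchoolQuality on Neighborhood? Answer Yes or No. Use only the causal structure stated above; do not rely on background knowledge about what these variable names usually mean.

Backdoor paths from SchoolQuality to Neighborhood (paths whose first edge points into SchoolQuality):
  P1: SchoolQuality <- Attendance -> ClassSize -> Tutoring -> Neighborhood
  P2: SchoolQuality <- Attendance -> Motivation <- ClassSize -> Tutoring -> Neighborhood
  P3: SchoolQuality <- ClassSize -> Tutoring -> Neighborhood
Condition 1 (no descendant of SchoolQuality in the set): FAILS — Motivation is a descendant of SchoolQuality.
Condition 2 (every backdoor path blocked by {Motivation, Tutoring}):
  P1: blocked at chain node Tutoring ∈ conditioning set.
  P2: blocked at chain node Tutoring ∈ conditioning set.
  P3: blocked at chain node Tutoring ∈ conditioning set.
{Motivation, Tutoring} does not satisfy the backdoor criterion.

No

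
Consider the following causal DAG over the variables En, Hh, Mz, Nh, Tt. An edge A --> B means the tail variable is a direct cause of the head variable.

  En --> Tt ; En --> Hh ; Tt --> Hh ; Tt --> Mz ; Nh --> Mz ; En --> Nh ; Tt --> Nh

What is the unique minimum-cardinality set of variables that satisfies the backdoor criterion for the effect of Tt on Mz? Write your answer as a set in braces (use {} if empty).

Variables eligible for adjustment (non-descendants of Tt, excluding Tt and Mz): {En}.
Backdoor paths from Tt to Mz:
  P1: Tt <- En -> Nh -> Mz
The empty set is not sufficient: P1 (Tt <- En -> Nh -> Mz) has no collider blocking it and no conditioned non-collider, so it is open.
Try {En}:
  P1: blocked at fork node En ∈ conditioning set.
{En} contains no descendant of Tt and blocks every backdoor path.
{En} is the unique smallest valid adjustment set.

{En}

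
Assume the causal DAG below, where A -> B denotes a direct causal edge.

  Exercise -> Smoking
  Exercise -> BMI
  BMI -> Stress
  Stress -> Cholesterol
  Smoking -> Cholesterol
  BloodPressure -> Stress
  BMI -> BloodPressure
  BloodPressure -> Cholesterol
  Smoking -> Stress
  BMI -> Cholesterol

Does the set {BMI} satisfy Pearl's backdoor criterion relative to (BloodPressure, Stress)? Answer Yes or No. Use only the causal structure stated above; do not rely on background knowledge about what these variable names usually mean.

Yes

Backdoor paths from BloodPressure to Stress (paths whose first edge points into BloodPressure):
  P1: BloodPressure <- BMI <- Exercise -> Smoking -> Stress
  P2: BloodPressure <- BMI <- Exercise -> Smoking -> Cholesterol <- Stress
  P3: BloodPressure <- BMI -> Stress
  P4: BloodPressure <- BMI -> Cholesterol <- Smoking -> Stress
  P5: BloodPressure <- BMI -> Cholesterol <- Stress
Condition 1 (no descendant of BloodPressure in the set): holds — descendants of BloodPressure are {Cholesterol, Stress}; none are in {BMI}.
Condition 2 (every backdoor path blocked by {BMI}):
  P1: blocked at chain node BMI ∈ conditioning set.
  P2: blocked at chain node BMI ∈ conditioning set.
  P3: blocked at fork node BMI ∈ conditioning set.
  P4: blocked at fork node BMI ∈ conditioning set.
  P5: blocked at fork node BMI ∈ conditioning set.
{BMI} satisfies the backdoor criterion.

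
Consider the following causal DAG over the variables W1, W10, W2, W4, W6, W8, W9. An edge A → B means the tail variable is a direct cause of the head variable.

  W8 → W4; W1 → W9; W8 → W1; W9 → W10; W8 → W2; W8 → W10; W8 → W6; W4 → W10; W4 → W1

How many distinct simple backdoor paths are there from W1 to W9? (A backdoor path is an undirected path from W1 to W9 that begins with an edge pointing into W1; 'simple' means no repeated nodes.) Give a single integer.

4

A backdoor path from W1 to W9 is any simple undirected path whose first edge points into W1 (i.e. leaves W1 via a parent).
Parents of W1: {W4, W8}.
Enumerating:
  P1: W1 <- W8 -> W4 -> W10 <- W9
  P2: W1 <- W8 -> W10 <- W9
  P3: W1 <- W4 <- W8 -> W10 <- W9
  P4: W1 <- W4 -> W10 <- W9
That exhausts the simple backdoor paths. Count: 4.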